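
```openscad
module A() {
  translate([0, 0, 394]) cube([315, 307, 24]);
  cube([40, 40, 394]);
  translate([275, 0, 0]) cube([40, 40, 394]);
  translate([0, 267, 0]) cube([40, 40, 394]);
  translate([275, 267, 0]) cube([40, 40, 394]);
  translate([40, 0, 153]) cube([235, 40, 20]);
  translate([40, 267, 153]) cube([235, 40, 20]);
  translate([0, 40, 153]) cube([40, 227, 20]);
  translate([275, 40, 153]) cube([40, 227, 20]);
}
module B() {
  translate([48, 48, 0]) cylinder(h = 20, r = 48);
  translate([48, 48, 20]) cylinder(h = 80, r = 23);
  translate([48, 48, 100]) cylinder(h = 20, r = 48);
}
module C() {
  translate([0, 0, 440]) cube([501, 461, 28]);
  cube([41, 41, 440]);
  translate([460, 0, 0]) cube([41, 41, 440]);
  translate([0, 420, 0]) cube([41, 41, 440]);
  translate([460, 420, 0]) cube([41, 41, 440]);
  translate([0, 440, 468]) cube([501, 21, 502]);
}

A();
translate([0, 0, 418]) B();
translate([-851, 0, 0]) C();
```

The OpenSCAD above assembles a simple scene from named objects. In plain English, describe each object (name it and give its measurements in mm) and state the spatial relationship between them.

A is a four-legged stool. The seat is 315×307 mm, 24 mm thick, top at z = 418 mm. It stands on four square legs, each 40×40 mm in cross-section, from z = 0 to the seat underside, each flush with a corner of the seat. Four stretchers, 40 mm wide and 20 mm tall, connect adjacent legs with their undersides at z = 153 mm, each running between the inner faces of the legs it joins and aligned with the legs' outer faces on the other axis.

B is a spool: two coaxial disc flanges of radius 48 mm and thickness 20 mm, joined by a core cylinder of radius 23 mm and height 80 mm. The lower flange rests on z = 0 and the three cylinders share a vertical axis.

C is a chair: 501×461 mm seat, 28 mm thick, top at z = 468 mm, on four 41 mm square corner legs flush with the seat edges. A 21 mm thick backrest slab spans the full seat width, extending 502 mm above the seat top, its back face flush with the seat's +y edge.

The spool is on top of the stool. The chair is on the floor beside the stool on its −x side.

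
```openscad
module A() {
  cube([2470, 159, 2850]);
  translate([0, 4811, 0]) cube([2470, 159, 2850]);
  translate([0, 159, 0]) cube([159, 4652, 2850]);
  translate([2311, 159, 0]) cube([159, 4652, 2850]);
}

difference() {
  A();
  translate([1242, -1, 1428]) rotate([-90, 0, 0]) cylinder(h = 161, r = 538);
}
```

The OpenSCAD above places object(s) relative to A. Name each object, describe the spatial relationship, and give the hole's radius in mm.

The subtracted cylinder has r = 538 mm.

A is a house frame. The house frame has a circular hole through its front wall. The hole's radius is 538 mm.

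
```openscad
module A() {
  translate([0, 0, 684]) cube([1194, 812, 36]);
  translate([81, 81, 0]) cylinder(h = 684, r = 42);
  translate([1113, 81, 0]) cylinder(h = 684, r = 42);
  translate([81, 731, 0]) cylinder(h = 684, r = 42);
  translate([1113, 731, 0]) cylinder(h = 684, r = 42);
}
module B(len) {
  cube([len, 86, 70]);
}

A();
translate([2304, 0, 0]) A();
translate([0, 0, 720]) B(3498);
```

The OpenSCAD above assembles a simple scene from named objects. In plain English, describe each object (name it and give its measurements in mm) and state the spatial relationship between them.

A is a table with a 1194×812 mm rectangular top, 36 mm thick, top surface at z = 720 mm, supported by four round legs of 84 mm diameter, each leg's bounding box inset 39 mm from the nearest pair of top edges, running from the floor.

B is a rectangular beam 3498 mm long (x), 86 mm deep (y), 70 mm thick (z).

The beam spans the tops of two tables placed 1110 mm apart, resting at z = 720 mm.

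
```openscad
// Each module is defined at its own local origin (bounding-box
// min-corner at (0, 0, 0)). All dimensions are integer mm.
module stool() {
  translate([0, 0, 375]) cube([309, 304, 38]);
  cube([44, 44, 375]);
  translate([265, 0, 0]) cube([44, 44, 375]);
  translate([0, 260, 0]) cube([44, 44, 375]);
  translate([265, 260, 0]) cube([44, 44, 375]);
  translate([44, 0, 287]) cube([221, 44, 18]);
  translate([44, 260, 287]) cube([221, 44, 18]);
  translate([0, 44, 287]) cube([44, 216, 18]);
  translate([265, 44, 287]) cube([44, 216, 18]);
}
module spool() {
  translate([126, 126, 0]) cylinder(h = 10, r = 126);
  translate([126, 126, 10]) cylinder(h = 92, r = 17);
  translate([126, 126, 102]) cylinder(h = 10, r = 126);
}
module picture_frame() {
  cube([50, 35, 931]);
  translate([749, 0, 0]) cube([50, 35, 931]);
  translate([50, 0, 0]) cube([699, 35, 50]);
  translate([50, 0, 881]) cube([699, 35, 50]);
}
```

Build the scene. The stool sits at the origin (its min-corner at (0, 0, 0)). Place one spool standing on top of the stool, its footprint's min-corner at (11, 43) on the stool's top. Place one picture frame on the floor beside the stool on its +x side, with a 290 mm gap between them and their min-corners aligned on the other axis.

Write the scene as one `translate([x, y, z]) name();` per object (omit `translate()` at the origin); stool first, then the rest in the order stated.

stool();
translate([11, 43, 413]) spool();
translate([599, 0, 0]) picture_frame();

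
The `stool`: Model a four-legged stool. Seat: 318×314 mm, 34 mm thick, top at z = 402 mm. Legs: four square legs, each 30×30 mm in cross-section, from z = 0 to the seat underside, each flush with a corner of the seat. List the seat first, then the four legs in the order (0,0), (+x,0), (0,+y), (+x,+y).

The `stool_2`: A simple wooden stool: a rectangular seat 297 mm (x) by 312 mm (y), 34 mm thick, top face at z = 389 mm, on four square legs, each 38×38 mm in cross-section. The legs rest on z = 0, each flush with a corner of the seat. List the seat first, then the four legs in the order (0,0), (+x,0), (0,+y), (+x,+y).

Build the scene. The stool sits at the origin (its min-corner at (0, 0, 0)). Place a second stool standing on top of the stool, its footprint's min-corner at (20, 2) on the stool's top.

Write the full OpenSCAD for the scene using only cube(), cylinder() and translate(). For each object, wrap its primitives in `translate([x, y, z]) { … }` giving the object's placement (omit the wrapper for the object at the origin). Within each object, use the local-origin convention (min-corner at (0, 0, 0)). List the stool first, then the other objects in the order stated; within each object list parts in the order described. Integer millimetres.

translate([0, 0, 368]) cube([318, 314, 34]);
cube([30, 30, 368]);
translate([288, 0, 0]) cube([30, 30, 368]);
translate([0, 284, 0]) cube([30, 30, 368]);
translate([288, 284, 0]) cube([30, 30, 368]);
translate([20, 2, 402]) {
  translate([0, 0, 355]) cube([297, 312, 34]);
  cube([38, 38, 355]);
  translate([259, 0, 0]) cube([38, 38, 355]);
  translate([0, 274, 0]) cube([38, 38, 355]);
  translate([259, 274, 0]) cube([38, 38, 355]);
}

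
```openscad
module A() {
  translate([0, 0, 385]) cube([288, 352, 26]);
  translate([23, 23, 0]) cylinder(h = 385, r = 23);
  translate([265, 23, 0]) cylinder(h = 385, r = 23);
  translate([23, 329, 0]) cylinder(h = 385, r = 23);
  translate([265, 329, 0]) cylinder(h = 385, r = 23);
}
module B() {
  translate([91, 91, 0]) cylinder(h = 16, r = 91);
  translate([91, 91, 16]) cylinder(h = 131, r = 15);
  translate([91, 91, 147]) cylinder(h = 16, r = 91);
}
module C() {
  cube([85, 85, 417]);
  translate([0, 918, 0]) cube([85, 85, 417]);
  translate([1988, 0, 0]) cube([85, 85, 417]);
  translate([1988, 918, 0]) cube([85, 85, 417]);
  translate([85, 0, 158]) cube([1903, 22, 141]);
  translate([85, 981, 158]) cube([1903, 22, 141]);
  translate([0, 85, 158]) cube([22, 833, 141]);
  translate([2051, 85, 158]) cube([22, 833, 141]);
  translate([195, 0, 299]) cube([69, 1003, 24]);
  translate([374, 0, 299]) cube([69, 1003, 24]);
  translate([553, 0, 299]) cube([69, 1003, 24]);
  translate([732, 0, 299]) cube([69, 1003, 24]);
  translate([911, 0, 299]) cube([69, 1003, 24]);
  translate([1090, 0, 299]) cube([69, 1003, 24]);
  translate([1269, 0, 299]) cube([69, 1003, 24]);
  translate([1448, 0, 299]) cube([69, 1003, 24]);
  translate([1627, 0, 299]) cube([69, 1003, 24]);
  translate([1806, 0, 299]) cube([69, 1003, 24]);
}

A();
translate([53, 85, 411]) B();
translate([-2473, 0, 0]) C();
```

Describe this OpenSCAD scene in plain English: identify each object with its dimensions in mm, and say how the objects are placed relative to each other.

A is a four-legged stool. The seat is 288×352 mm, 26 mm thick, top at z = 411 mm. It stands on four round legs, each 46 mm in diameter, from z = 0 to the seat underside, each leg's axis is inset half a diameter from the nearest pair of seat edges (so the leg's bounding box is flush with the corner).

B is a spool: two coaxial disc flanges of radius 91 mm and thickness 16 mm, joined by a core cylinder of radius 15 mm and height 131 mm. The lower flange rests on z = 0 and the three cylinders share a vertical axis.

C is a bed frame 2073 mm long (x) by 1003 mm wide (y). Four 85×85 mm corner posts, 417 mm tall, at the corners of the footprint. Four rails of 22 mm thickness and 141 mm height run between adjacent posts with their undersides at z = 158 mm, their outer faces flush with the outside of the frame (the two x-running rails run between the posts' inner faces; the two y-running rails run between the posts' inner faces). 10 slats, each 69 mm wide (x) and 24 mm thick, lie across the top of the two x-running rails, running the full 1003 mm width of the frame in y; the slats are evenly spaced along x between the inner faces of the end posts with equal gaps (rounded down to the nearest mm) at the −x end and between each pair — any rounding remainder accumulates at the +x end.

The spool is on top of the stool, centred. The bed frame is on the floor beside the stool on its −x side.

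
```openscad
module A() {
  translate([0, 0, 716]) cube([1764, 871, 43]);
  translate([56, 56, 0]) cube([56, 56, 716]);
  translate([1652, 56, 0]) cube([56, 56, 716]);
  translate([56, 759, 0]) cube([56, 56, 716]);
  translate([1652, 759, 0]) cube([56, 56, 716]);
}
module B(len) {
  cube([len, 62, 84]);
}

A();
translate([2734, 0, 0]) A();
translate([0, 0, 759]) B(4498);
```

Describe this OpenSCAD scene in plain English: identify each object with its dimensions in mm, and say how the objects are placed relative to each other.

A is a table: top 1764 mm (x) × 871 mm (y), 43 mm thick, upper face at z = 759 mm, on four 56×56 mm square legs, each inset 56 mm from the nearest pair of top edges, running from z = 0 to the bottom of the top.

B is a rectangular beam 4498 mm long (x), 62 mm deep (y), 84 mm thick (z).

The beam spans the tops of two tables placed 970 mm apart, resting at z = 759 mm.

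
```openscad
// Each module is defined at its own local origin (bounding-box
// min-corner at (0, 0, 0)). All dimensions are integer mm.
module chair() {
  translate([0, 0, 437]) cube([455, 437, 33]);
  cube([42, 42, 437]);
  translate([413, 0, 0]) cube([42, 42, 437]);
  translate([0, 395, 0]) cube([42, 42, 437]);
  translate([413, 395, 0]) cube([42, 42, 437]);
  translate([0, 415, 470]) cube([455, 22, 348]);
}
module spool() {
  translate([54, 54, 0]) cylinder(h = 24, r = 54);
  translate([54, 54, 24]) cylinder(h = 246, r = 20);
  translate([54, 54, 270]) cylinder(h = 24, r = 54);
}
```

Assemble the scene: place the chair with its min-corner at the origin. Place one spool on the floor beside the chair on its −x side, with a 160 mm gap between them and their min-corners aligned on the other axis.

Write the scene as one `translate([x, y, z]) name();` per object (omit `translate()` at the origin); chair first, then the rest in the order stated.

chair();
translate([-268, 0, 0]) spool();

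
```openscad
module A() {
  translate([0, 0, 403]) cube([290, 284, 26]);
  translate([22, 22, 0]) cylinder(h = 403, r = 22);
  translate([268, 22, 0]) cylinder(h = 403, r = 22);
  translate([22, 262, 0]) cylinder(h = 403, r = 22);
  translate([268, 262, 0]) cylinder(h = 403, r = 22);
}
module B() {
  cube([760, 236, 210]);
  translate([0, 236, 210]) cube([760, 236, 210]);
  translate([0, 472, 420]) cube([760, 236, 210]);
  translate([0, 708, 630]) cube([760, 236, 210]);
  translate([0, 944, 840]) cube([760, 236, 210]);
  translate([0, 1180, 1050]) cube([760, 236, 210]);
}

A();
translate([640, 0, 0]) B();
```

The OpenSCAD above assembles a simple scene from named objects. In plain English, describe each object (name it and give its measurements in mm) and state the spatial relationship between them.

A is a simple wooden stool: a rectangular seat 290 mm (x) by 284 mm (y), 26 mm thick, top face at z = 429 mm, on four round legs, each 44 mm in diameter. The legs rest on z = 0, each leg's axis is inset half a diameter from the nearest pair of seat edges (so the leg's bounding box is flush with the corner).

B is a straight staircase of 6 solid steps. Each step is 760 mm wide (x), 236 mm deep (y, the going) and 210 mm tall (the rise). The first step rests on the floor; each subsequent step sits one going further in +y and one rise higher in +z, directly behind and above the previous step with no overlap.

The staircase is on the floor beside the stool on its +x side.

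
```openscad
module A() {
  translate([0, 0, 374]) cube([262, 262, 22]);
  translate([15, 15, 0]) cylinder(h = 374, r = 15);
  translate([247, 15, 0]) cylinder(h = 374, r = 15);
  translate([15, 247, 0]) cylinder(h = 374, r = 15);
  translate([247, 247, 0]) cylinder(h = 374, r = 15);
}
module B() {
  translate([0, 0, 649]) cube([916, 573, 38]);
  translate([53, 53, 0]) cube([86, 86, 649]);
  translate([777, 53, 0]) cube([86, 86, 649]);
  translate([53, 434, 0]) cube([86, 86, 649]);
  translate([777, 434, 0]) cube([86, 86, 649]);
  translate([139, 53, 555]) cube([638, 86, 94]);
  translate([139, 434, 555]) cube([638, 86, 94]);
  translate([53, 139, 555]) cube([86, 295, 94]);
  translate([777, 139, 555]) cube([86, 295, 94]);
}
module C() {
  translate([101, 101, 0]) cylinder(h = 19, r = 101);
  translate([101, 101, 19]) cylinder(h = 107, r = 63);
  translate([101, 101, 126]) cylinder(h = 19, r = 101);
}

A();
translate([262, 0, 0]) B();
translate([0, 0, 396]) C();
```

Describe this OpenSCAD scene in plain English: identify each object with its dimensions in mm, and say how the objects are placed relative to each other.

A is a four-legged stool. The seat is a 262×262×22 mm slab whose top surface is at z = 396 mm; four round legs, each 30 mm in diameter, run from the floor (z = 0) to the underside of the seat, each leg's axis is inset half a diameter from the nearest pair of seat edges (so the leg's bounding box is flush with the corner).

B is a table with a 916×573 mm rectangular top, 38 mm thick, top surface at z = 687 mm, supported by four 86×86 mm square legs, each inset 53 mm from the nearest pair of top edges, running from the floor. Four apron rails, 86 mm thick and 94 mm tall, run between adjacent legs with their top edges flush with the underside of the top and their outer faces flush with the legs' outer faces.

C is a spool: two coaxial disc flanges of radius 101 mm and thickness 19 mm, joined by a core cylinder of radius 63 mm and height 107 mm. The lower flange rests on z = 0 and the three cylinders share a vertical axis.

The table is against the stool's +x side, with their −y faces flush. The spool is on top of the stool.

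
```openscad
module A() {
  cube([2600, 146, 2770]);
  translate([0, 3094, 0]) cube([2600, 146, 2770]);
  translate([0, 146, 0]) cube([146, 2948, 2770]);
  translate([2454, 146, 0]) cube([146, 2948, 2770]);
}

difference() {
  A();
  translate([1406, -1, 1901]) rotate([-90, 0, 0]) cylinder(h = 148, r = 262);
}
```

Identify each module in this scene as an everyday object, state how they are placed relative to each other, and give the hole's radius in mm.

A is a house frame. The house frame has a circular hole through its front wall. The hole's radius is 262 mm.

The subtracted cylinder has r = 262 mm.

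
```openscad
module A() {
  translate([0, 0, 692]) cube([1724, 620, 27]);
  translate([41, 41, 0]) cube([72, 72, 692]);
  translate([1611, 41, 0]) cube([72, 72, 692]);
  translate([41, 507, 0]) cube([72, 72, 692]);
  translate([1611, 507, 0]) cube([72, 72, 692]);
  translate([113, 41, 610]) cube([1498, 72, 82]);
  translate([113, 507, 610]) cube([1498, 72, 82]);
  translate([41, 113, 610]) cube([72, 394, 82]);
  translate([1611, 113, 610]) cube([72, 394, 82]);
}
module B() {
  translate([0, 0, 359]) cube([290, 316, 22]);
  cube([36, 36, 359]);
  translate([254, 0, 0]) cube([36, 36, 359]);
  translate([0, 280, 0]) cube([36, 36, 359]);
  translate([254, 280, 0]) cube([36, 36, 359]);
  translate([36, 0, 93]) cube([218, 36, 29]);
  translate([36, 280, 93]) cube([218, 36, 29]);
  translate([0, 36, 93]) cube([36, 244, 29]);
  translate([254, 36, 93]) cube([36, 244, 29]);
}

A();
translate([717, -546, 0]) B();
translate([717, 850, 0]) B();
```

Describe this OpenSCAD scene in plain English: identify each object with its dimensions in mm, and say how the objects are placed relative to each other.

A is a table: top 1724 mm (x) × 620 mm (y), 27 mm thick, upper face at z = 719 mm, on four 72×72 mm square legs, each inset 41 mm from the nearest pair of top edges, running from z = 0 to the bottom of the top. Four apron rails, 72 mm thick and 82 mm tall, run between adjacent legs with their top edges flush with the underside of the top and their outer faces flush with the legs' outer faces.

B is a four-legged stool. The seat is 290×316 mm, 22 mm thick, top at z = 381 mm. It stands on four square legs, each 36×36 mm in cross-section, from z = 0 to the seat underside, each flush with a corner of the seat. Four stretchers, 36 mm wide and 29 mm tall, connect adjacent legs with their undersides at z = 93 mm, each running between the inner faces of the legs it joins and aligned with the legs' outer faces on the other axis.

Two stools sit around the table at the −y, +y sides.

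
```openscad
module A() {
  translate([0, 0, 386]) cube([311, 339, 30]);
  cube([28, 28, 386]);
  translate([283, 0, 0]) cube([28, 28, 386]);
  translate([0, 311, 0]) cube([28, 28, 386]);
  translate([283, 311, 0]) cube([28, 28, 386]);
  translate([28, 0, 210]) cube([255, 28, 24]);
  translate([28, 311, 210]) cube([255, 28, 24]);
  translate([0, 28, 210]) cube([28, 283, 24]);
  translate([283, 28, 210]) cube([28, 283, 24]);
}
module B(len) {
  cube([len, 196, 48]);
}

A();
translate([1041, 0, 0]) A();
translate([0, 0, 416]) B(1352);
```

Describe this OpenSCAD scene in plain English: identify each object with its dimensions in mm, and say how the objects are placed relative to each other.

A is a four-legged stool. The seat is 311×339 mm, 30 mm thick, top at z = 416 mm. It stands on four square legs, each 28×28 mm in cross-section, from z = 0 to the seat underside, each flush with a corner of the seat. Four stretchers, 28 mm wide and 24 mm tall, connect adjacent legs with their undersides at z = 210 mm, each running between the inner faces of the legs it joins and aligned with the legs' outer faces on the other axis.

B is a rectangular beam 1352 mm long (x), 196 mm deep (y), 48 mm thick (z).

The beam spans the tops of two stools placed 730 mm apart, resting at z = 416 mm.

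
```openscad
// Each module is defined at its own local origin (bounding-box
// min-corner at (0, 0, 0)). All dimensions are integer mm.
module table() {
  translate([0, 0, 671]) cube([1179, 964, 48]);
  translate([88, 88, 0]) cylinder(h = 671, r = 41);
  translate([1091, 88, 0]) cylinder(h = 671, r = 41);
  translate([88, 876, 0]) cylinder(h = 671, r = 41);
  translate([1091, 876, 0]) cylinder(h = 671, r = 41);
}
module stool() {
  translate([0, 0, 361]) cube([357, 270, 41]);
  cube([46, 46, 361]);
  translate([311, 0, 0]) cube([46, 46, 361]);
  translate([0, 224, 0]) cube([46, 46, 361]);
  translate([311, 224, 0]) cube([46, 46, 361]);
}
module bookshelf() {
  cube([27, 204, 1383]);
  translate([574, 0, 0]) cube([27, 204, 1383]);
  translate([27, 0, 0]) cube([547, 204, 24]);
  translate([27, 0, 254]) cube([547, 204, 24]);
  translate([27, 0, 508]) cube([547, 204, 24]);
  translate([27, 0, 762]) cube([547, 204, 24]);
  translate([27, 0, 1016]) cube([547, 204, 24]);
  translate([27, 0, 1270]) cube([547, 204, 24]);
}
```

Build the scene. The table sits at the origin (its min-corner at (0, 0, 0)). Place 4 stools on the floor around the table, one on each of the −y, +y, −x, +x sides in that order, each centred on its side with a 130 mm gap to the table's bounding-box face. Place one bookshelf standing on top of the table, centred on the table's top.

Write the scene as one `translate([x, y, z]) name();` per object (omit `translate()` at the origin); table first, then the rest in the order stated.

table();
translate([411, -400, 0]) stool();
translate([411, 1094, 0]) stool();
translate([-487, 347, 0]) stool();
translate([1309, 347, 0]) stool();
translate([289, 380, 719]) bookshelf();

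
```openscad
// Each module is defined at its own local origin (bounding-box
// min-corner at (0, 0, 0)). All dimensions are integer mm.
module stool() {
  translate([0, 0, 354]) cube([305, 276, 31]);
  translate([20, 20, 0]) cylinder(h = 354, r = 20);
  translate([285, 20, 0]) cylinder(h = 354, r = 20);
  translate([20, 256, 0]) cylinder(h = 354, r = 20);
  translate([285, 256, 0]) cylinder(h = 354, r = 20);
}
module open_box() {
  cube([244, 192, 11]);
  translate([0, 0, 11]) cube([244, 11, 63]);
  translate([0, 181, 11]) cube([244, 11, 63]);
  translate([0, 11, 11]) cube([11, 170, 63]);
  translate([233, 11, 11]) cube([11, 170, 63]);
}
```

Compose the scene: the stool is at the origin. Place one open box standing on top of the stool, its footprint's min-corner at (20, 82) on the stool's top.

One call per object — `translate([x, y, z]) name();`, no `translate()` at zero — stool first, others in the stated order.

stool();
translate([20, 82, 385]) open_box();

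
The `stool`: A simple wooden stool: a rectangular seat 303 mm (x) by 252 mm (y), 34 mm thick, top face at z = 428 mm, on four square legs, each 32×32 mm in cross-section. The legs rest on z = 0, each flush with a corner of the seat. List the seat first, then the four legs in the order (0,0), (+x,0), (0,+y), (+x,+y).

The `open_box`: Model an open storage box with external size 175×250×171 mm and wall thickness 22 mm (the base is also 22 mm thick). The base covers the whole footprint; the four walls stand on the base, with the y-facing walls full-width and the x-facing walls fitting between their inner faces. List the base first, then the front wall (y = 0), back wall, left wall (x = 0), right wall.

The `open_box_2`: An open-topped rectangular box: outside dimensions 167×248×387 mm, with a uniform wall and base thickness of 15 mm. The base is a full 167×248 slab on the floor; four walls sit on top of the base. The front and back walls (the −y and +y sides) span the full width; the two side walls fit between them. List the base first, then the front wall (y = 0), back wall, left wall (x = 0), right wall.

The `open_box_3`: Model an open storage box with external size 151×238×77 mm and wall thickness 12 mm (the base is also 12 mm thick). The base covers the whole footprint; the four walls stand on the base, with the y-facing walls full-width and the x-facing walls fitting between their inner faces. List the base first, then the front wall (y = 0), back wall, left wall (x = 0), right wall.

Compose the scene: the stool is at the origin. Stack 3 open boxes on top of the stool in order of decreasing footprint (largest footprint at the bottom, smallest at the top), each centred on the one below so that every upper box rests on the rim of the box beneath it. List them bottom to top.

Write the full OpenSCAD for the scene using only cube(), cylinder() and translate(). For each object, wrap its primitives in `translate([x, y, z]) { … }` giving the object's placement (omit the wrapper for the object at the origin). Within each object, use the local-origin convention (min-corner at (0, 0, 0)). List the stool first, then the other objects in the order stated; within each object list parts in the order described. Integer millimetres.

translate([0, 0, 394]) cube([303, 252, 34]);
cube([32, 32, 394]);
translate([271, 0, 0]) cube([32, 32, 394]);
translate([0, 220, 0]) cube([32, 32, 394]);
translate([271, 220, 0]) cube([32, 32, 394]);
translate([64, 1, 428]) {
  cube([175, 250, 22]);
  translate([0, 0, 22]) cube([175, 22, 149]);
  translate([0, 228, 22]) cube([175, 22, 149]);
  translate([0, 22, 22]) cube([22, 206, 149]);
  translate([153, 22, 22]) cube([22, 206, 149]);
}
translate([68, 2, 599]) {
  cube([167, 248, 15]);
  translate([0, 0, 15]) cube([167, 15, 372]);
  translate([0, 233, 15]) cube([167, 15, 372]);
  translate([0, 15, 15]) cube([15, 218, 372]);
  translate([152, 15, 15]) cube([15, 218, 372]);
}
translate([76, 7, 986]) {
  cube([151, 238, 12]);
  translate([0, 0, 12]) cube([151, 12, 65]);
  translate([0, 226, 12]) cube([151, 12, 65]);
  translate([0, 12, 12]) cube([12, 214, 65]);
  translate([139, 12, 12]) cube([12, 214, 65]);
}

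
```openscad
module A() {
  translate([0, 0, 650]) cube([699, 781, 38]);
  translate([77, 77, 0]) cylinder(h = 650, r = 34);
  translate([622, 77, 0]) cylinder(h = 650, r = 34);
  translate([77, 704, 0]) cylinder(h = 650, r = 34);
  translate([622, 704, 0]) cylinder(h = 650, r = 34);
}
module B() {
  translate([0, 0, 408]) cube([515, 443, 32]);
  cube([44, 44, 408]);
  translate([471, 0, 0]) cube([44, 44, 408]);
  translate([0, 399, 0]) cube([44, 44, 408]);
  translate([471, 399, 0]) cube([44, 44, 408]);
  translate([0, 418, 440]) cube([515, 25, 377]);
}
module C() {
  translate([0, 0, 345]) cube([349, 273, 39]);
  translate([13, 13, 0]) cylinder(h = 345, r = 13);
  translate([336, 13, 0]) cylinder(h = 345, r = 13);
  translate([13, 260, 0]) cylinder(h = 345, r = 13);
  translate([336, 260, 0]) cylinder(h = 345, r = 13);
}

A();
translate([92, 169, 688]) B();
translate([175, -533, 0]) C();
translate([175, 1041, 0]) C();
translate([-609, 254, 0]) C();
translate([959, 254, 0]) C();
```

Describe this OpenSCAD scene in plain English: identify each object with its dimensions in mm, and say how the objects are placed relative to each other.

A is a table with a 699×781 mm rectangular top, 38 mm thick, top surface at z = 688 mm, supported by four round legs of 68 mm diameter, each leg's bounding box inset 43 mm from the nearest pair of top edges, running from the floor.

B is a chair: 515×443 mm seat, 32 mm thick, top at z = 440 mm, on four 44 mm square corner legs flush with the seat edges. A 25 mm thick backrest slab spans the full seat width, extending 377 mm above the seat top, its back face flush with the seat's +y edge.

C is a simple wooden stool: a rectangular seat 349 mm (x) by 273 mm (y), 39 mm thick, top face at z = 384 mm, on four round legs, each 26 mm in diameter. The legs rest on z = 0, each leg's axis is inset half a diameter from the nearest pair of seat edges (so the leg's bounding box is flush with the corner).

The chair is on top of the table, centred. Four stools sit around the table at the −y, +y, −x, +x sides.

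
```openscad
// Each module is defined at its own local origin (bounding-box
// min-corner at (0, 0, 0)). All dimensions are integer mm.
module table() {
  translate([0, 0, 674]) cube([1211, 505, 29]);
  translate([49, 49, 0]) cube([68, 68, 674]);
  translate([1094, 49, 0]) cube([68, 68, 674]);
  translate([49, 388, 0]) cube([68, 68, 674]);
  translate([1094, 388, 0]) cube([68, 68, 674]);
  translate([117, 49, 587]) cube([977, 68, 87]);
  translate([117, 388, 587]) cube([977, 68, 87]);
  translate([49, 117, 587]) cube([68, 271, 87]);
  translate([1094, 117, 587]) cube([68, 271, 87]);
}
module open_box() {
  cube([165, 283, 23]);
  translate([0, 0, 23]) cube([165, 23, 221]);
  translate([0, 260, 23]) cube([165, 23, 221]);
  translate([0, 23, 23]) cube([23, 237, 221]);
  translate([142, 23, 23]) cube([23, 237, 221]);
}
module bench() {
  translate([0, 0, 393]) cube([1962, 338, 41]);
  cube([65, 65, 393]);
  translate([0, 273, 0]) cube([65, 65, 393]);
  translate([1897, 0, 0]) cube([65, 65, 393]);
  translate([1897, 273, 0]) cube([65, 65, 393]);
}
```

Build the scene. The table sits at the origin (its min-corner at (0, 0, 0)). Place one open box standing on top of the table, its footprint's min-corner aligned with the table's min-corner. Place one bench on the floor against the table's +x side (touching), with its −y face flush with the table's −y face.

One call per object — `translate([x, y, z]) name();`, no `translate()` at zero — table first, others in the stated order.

table();
translate([0, 0, 703]) open_box();
translate([1211, 0, 0]) bench();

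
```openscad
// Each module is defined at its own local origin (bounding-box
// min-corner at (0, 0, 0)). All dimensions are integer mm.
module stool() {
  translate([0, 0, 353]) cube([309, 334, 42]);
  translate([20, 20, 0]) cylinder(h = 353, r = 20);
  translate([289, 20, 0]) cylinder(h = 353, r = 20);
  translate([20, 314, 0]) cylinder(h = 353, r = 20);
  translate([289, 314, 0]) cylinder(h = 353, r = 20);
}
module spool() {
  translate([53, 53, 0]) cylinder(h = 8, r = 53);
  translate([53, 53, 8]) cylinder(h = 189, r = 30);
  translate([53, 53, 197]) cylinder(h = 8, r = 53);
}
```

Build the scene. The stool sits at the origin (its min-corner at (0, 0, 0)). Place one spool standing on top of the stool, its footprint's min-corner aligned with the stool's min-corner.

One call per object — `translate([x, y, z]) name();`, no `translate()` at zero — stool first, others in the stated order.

stool();
translate([0, 0, 395]) spool();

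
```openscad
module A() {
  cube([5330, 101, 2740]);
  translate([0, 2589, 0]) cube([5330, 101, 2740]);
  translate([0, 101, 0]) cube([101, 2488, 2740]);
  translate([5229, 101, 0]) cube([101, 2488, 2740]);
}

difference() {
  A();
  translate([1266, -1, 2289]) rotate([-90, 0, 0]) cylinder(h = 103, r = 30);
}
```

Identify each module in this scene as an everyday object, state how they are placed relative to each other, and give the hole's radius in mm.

A is a house frame. The house frame has a circular hole through its front wall. The hole's radius is 30 mm.

The subtracted cylinder has r = 30 mm.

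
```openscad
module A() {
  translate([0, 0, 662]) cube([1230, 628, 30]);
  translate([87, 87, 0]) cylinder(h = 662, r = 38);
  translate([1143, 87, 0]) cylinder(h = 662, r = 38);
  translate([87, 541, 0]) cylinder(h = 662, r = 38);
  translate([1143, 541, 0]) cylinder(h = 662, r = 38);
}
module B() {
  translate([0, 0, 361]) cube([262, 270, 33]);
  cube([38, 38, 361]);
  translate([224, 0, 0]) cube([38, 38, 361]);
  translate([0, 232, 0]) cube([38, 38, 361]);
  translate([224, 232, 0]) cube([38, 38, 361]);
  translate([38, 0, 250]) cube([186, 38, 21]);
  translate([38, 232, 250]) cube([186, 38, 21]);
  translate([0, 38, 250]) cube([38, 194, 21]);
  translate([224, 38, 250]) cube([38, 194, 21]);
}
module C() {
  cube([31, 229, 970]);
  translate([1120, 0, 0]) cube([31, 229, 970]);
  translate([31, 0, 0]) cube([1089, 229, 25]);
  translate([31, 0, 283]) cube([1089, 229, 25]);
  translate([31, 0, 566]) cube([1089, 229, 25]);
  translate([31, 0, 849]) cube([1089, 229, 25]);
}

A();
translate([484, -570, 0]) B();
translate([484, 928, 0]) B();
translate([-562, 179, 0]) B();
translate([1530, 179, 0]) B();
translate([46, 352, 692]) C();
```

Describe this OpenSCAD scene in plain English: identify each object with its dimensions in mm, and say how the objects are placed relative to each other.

A is a table: top 1230 mm (x) × 628 mm (y), 30 mm thick, upper face at z = 692 mm, on four round legs of 76 mm diameter, each leg's bounding box inset 49 mm from the nearest pair of top edges, running from z = 0 to the bottom of the top.

B is a four-legged stool. The seat is a 262×270×33 mm slab whose top surface is at z = 394 mm; four square legs, each 38×38 mm in cross-section, run from the floor (z = 0) to the underside of the seat, each flush with a corner of the seat. Four stretchers, 38 mm wide and 21 mm tall, connect adjacent legs with their undersides at z = 250 mm, each running between the inner faces of the legs it joins and aligned with the legs' outer faces on the other axis.

C is an open bookshelf. Two side panels, each 31 mm thick, 229 mm deep and 970 mm tall, stand 1151 mm apart (outside-to-outside). Between them sit 4 shelves, each 25 mm thick and 229 mm deep, spanning the full gap between the sides. The bottom shelf rests on the floor (its underside at z = 0) and the clear gap between one shelf's top and the next shelf's underside is 258 mm.

Four stools sit around the table at the −y, +y, −x, +x sides. The bookshelf is on top of the table.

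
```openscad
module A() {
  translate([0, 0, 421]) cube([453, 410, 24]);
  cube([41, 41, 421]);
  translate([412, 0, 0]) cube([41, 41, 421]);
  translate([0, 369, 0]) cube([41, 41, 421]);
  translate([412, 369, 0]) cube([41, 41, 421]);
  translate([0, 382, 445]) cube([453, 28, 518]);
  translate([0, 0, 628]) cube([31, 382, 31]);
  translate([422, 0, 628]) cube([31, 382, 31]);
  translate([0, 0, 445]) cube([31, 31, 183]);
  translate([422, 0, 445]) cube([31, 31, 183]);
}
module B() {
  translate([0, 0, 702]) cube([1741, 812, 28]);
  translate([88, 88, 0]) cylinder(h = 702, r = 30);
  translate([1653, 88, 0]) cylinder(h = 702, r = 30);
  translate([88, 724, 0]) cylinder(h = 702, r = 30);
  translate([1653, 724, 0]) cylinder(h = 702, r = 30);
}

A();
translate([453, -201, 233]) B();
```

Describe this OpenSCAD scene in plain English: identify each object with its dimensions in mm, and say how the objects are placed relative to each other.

A is a chair: 453×410 mm seat, 24 mm thick, top at z = 445 mm, on four 41 mm square corner legs flush with the seat edges. A 28 mm thick backrest slab spans the full seat width, extending 518 mm above the seat top, its back face flush with the seat's +y edge. Two armrests of 31×31 mm section run along each side from the seat's front edge to the front of the backrest, top faces 214 mm above the seat top and outer faces flush with the seat's x-edges; a 31×31 mm post under the front of each armrest stands on the seat at the front corner.

B is a rectangular dining table. The top is 1741×812×28 mm with its upper surface at z = 730 mm. It stands on four round legs of 60 mm diameter, each leg's bounding box inset 58 mm from the nearest pair of top edges, running from the floor to the underside of the top.

The table is beside the chair with their tops flush at z = 963.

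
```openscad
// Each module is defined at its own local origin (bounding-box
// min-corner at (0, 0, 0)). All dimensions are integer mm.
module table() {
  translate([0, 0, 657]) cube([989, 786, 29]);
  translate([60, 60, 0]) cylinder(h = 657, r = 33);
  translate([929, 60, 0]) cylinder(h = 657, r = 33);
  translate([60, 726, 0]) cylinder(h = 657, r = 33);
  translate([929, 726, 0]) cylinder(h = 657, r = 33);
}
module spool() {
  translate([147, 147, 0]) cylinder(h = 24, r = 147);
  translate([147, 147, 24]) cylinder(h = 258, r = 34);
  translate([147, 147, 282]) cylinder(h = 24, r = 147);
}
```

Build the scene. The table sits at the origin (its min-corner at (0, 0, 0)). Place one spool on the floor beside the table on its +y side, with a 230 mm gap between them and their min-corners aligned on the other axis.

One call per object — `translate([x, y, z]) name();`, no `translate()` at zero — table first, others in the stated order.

table();
translate([0, 1016, 0]) spool();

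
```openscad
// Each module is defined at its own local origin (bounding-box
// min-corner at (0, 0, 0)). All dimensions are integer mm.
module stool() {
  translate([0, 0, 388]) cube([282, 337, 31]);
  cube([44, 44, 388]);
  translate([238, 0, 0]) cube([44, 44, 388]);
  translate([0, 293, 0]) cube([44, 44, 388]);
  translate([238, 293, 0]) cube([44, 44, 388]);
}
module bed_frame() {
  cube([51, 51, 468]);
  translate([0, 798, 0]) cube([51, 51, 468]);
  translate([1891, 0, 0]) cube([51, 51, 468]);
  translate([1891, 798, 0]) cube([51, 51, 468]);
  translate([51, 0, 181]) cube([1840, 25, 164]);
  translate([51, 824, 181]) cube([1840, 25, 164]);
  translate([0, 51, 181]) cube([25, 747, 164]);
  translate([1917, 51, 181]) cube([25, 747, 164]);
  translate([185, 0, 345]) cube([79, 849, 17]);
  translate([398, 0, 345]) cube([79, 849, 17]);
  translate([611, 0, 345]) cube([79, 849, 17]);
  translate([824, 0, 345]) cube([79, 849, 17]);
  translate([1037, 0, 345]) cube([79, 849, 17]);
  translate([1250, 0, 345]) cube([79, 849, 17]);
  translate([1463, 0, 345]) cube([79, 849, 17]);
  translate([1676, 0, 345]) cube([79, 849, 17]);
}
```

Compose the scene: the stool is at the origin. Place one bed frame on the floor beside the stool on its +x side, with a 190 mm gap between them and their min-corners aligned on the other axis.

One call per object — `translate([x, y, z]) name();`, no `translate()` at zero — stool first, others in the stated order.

stool();
translate([472, 0, 0]) bed_frame();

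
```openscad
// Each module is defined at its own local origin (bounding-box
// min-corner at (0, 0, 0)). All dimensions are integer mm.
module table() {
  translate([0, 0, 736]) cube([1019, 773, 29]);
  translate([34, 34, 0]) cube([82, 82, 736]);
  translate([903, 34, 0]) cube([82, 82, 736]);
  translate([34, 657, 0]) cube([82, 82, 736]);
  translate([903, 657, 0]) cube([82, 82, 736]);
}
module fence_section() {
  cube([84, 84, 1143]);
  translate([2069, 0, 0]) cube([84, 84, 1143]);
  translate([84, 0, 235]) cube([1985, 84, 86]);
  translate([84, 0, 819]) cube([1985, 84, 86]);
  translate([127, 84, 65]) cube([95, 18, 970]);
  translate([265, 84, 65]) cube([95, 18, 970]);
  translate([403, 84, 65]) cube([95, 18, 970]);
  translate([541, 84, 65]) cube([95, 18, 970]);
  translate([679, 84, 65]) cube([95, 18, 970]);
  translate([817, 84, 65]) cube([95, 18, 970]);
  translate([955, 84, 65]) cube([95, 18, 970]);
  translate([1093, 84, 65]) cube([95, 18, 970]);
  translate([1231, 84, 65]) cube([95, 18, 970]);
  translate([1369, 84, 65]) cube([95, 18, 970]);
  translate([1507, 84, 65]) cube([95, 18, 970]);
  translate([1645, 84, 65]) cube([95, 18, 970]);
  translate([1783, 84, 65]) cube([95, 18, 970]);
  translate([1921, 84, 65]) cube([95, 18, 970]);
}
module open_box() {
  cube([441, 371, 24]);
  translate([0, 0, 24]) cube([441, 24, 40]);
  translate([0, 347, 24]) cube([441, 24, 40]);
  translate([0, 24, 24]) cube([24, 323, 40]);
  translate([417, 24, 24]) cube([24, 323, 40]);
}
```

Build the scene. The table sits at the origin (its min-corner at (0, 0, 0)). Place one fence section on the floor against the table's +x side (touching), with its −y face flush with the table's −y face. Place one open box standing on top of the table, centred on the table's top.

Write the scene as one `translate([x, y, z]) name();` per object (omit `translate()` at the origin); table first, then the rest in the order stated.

table();
translate([1019, 0, 0]) fence_section();
translate([289, 201, 765]) open_box();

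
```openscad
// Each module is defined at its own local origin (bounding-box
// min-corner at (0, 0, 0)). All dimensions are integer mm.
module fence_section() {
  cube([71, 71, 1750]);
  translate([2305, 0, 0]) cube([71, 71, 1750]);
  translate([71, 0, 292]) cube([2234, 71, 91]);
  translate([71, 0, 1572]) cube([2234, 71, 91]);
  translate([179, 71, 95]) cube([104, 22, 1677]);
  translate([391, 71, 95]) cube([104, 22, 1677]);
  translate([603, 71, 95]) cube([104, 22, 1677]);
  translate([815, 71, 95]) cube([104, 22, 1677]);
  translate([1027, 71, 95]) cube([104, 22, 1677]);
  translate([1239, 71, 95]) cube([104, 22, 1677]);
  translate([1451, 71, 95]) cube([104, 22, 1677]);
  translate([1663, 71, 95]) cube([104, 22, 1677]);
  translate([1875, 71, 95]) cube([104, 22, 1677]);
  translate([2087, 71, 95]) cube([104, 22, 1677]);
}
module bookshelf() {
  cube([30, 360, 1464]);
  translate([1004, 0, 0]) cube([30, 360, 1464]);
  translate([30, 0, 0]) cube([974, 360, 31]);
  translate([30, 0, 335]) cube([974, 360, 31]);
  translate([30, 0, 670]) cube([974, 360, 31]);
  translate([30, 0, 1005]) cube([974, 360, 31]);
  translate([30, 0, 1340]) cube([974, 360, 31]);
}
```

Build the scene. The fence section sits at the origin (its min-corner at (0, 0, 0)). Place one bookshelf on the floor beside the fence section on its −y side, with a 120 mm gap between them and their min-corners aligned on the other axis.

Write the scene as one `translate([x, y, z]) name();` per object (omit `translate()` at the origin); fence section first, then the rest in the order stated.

fence_section();
translate([0, -480, 0]) bookshelf();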